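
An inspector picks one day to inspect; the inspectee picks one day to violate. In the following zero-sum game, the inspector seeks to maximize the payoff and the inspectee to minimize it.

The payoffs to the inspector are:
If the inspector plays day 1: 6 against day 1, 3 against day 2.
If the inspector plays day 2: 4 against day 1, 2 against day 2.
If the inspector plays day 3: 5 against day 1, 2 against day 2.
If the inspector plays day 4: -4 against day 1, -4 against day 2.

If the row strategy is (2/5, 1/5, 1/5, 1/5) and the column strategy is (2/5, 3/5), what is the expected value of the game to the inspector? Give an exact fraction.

52/25

Against (2/5, 3/5), each row's expected payoff is day 1: 21/5; day 2: 14/5; day 3: 16/5; day 4: -4.
Taking the (2/5, 1/5, 1/5, 1/5)-weighted average: (2/5)·(21/5) + (1/5)·(14/5) + (1/5)·(16/5) + (1/5)·(-4) = 52/25.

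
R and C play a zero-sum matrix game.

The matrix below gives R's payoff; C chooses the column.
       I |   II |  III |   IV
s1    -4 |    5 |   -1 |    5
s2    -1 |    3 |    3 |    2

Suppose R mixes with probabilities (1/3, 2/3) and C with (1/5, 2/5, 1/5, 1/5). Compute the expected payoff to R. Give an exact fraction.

2

Against (1/5, 2/5, 1/5, 1/5), each row's expected payoff is s1: 2; s2: 2.
Taking the (1/3, 2/3)-weighted average: (1/3)·(2) + (2/3)·(2) = 2.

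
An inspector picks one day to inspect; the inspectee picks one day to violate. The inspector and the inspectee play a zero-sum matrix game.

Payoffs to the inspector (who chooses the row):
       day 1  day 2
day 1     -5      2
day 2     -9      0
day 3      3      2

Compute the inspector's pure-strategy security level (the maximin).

2

The worst-case payoff for each row is day 1: -5, day 2: -9, day 3: 2.
The best of these is 2.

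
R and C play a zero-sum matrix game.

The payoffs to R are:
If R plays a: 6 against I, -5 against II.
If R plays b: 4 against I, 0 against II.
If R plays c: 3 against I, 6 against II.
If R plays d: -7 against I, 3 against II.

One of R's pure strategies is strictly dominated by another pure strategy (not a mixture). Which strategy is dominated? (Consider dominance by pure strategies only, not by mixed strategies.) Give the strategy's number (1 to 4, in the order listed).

4

Compare d with c: 3 > -7, 6 > 3.
So c strictly dominates d for R; d is strictly dominated.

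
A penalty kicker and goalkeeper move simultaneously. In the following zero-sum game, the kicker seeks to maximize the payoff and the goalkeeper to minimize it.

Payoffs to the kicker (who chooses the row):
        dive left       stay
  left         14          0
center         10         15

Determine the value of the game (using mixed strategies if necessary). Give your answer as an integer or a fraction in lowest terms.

Row minima are 0 and 10, so the kicker's maximin is 10; column maxima are 14 and 15, so the goalkeeper's minimax is 14. These differ, so the equilibrium is in mixed strategies.
Let the kicker play left with probability p. The goalkeeper is indifferent when 14p + 10(1−p) = 15(1−p), giving p = 5/19.
Let the goalkeeper play dive left with probability q. The kicker is indifferent when 14q = 10q + 15(1−q), giving q = 15/19.
The value is 14·(15/19) + (0)·(4/19) = 210/19.

210/19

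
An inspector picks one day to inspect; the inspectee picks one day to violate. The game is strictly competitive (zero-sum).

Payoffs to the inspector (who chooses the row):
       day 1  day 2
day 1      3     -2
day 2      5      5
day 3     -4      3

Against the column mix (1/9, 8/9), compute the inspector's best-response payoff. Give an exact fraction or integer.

day 1: (3)·(1/9) + (-2)·(8/9) = -13/9.
day 2: (5)·(1/9) + (5)·(8/9) = 5.
day 3: (-4)·(1/9) + (3)·(8/9) = 20/9.
The best pure response is day 2 with expected payoff 5.

5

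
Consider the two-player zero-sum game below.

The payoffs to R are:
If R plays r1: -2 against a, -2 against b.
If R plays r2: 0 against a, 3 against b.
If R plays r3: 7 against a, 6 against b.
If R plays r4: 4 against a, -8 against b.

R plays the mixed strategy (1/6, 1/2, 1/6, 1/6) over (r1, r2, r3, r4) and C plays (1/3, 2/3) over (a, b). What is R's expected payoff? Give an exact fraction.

19/18

Against (1/3, 2/3), each row's expected payoff is r1: -2; r2: 2; r3: 19/3; r4: -4.
Taking the (1/6, 1/2, 1/6, 1/6)-weighted average: (1/6)·(-2) + (1/2)·(2) + (1/6)·(19/3) + (1/6)·(-4) = 19/18.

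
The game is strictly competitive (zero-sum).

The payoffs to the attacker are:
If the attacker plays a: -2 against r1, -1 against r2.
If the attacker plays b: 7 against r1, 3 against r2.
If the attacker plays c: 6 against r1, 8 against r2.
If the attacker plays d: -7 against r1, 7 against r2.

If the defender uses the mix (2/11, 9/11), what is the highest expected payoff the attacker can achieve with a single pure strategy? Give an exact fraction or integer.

84/11

a: (-2)·(2/11) + (-1)·(9/11) = -13/11.
b: (7)·(2/11) + (3)·(9/11) = 41/11.
c: (6)·(2/11) + (8)·(9/11) = 84/11.
d: (-7)·(2/11) + (7)·(9/11) = 49/11.
The best pure response is c with expected payoff 84/11.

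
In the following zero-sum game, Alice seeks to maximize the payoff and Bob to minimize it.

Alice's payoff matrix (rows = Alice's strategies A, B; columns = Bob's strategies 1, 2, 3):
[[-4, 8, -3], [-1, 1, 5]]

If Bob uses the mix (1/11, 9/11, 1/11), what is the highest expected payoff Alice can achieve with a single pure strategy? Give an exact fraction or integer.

65/11

A: (-4)·(1/11) + (8)·(9/11) + (-3)·(1/11) = 65/11.
B: (-1)·(1/11) + (1)·(9/11) + (5)·(1/11) = 13/11.
The best pure response is A with expected payoff 65/11.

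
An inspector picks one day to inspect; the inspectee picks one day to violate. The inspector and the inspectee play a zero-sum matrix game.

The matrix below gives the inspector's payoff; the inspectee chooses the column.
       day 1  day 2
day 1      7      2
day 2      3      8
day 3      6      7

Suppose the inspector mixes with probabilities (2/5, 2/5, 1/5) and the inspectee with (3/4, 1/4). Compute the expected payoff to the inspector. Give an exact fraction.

Against (3/4, 1/4), each row's expected payoff is day 1: 23/4; day 2: 17/4; day 3: 25/4.
Taking the (2/5, 2/5, 1/5)-weighted average: (2/5)·(23/4) + (2/5)·(17/4) + (1/5)·(25/4) = 21/4.

21/4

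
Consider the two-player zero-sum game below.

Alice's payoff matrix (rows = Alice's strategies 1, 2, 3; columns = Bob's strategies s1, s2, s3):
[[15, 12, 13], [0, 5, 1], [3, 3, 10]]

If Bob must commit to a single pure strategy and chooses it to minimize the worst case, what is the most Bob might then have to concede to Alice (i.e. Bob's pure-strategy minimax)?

12

The worst case (largest entry) in each column is s1: 15, s2: 12, s3: 13.
The best (smallest) of these is 12.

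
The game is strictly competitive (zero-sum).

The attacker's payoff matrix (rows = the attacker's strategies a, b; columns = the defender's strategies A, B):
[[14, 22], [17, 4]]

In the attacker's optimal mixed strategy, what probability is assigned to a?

13/21

Row minima are 14 and 4, so the attacker's maximin is 14; column maxima are 17 and 22, so the defender's minimax is 17. These differ, so the equilibrium is in mixed strategies.
Let the attacker play a with probability p. The defender is indifferent when 14p + 17(1−p) = 22p + 4(1−p), giving p = 13/21.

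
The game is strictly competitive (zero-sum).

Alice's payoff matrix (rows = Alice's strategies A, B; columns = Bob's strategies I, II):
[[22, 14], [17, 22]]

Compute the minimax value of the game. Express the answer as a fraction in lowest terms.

246/13

Row minima are 14 and 17, so Alice's maximin is 17; column maxima are 22 and 22, so Bob's minimax is 22. These differ, so the equilibrium is in mixed strategies.
Let Alice play A with probability p. Bob is indifferent when 22p + 17(1−p) = 14p + 22(1−p), giving p = 5/13.
Let Bob play I with probability q. Alice is indifferent when 22q + 14(1−q) = 17q + 22(1−q), giving q = 8/13.
The value is 22·(8/13) + (14)·(5/13) = 246/13.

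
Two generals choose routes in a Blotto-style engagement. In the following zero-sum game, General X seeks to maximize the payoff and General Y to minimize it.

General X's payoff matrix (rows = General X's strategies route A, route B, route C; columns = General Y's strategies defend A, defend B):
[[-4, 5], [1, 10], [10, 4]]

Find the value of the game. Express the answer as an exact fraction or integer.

Row route A is strictly dominated by row route B, so General X never plays it.
The remaining 2×2 game on (route B, route C) × (defend A, defend B) has no saddle point. Let General X play route B with probability p; indifference gives p + 10(1−p) = 10p + 4(1−p), so p = 2/5.
Similarly General Y's optimal q on defend A is 2/5, and the value is 1·(2/5) + (10)·(3/5) = 32/5.

32/5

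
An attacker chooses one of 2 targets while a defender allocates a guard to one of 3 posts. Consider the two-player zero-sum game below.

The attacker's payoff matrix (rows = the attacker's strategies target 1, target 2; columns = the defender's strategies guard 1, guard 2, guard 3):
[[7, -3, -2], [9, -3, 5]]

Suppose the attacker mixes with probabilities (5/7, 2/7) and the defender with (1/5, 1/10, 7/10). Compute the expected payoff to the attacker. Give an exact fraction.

17/14

Against (1/5, 1/10, 7/10), each row's expected payoff is target 1: -3/10; target 2: 5.
Taking the (5/7, 2/7)-weighted average: (5/7)·(-3/10) + (2/7)·(5) = 17/14.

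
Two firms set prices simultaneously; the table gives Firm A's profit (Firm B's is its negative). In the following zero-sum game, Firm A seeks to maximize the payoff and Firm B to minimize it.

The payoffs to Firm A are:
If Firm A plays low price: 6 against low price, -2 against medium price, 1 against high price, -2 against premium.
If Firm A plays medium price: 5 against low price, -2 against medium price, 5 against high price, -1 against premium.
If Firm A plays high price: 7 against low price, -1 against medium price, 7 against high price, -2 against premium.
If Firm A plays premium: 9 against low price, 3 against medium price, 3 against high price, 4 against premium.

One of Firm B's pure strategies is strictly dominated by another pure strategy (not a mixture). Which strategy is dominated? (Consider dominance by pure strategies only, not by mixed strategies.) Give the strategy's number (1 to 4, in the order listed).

Firm B prefers columns that give Firm A less. Compare low price with medium price: -2 < 6, -2 < 5, -1 < 7, 3 < 9.
So medium price strictly dominates low price for Firm B; low price is strictly dominated.

1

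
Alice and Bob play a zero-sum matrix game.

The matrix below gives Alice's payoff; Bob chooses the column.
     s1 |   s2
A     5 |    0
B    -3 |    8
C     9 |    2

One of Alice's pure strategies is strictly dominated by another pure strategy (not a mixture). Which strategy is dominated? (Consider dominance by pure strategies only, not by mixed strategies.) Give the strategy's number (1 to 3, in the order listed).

1

Compare A with C: 9 > 5, 2 > 0.
So C strictly dominates A for Alice; A is strictly dominated.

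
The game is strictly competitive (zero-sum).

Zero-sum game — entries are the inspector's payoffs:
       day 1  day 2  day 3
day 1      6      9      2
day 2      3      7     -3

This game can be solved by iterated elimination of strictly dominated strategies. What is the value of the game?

Row day 2 is strictly dominated by row day 1 (6>3, 9>7, 2>-3); eliminate day 2.
Column day 2 is strictly dominated by day 1 for the inspectee (6<9); eliminate day 2.
Column day 1 is strictly dominated by day 3 for the inspectee (2<6); eliminate day 1.
Only (day 1, day 3) remains, with payoff 2.

2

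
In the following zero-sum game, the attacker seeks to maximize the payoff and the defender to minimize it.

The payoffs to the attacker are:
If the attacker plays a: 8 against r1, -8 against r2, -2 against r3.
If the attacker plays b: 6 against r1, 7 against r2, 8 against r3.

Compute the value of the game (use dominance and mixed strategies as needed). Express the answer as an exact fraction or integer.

104/17

Column r3 is strictly dominated by r2 for the defender (it gives the attacker more in every row).
The remaining 2×2 game on (a, b) × (r1, r2) has no saddle point. Let the attacker play a with probability p; indifference gives 8p + 6(1−p) = −8p + 7(1−p), so p = 1/17.
Similarly the defender's optimal q on r1 is 15/17, and the value is 8·(15/17) + (-8)·(2/17) = 104/17.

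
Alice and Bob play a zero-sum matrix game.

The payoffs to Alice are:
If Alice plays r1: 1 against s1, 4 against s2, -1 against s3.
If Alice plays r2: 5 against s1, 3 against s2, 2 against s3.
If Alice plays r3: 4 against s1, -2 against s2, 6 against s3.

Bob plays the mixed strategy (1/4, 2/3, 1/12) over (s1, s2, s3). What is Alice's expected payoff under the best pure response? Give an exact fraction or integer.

41/12

r1: (1)·(1/4) + (4)·(2/3) + (-1)·(1/12) = 17/6.
r2: (5)·(1/4) + (3)·(2/3) + (2)·(1/12) = 41/12.
r3: (4)·(1/4) + (-2)·(2/3) + (6)·(1/12) = 1/6.
The best pure response is r2 with expected payoff 41/12.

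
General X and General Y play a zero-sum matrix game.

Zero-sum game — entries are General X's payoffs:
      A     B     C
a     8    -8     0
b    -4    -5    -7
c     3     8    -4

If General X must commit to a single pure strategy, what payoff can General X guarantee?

The worst-case payoff for each row is a: -8, b: -7, c: -4.
The best of these is -4.

-4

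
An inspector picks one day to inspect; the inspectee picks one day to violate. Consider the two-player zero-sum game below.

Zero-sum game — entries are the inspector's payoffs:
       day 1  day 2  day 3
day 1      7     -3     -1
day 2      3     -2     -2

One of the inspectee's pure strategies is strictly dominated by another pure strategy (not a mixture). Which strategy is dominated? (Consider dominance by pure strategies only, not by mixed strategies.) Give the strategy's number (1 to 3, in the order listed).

The inspectee prefers columns that give the inspector less. Compare day 1 with day 2: -3 < 7, -2 < 3.
So day 2 strictly dominates day 1 for the inspectee; day 1 is strictly dominated.

1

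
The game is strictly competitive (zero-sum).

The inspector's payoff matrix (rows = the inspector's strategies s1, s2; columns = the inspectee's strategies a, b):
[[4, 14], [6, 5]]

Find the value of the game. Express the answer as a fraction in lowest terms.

64/11

Row minima are 4 and 5, so the inspector's maximin is 5; column maxima are 6 and 14, so the inspectee's minimax is 6. These differ, so the equilibrium is in mixed strategies.
Let the inspector play s1 with probability p. The inspectee is indifferent when 4p + 6(1−p) = 14p + 5(1−p), giving p = 1/11.
Let the inspectee play a with probability q. The inspector is indifferent when 4q + 14(1−q) = 6q + 5(1−q), giving q = 9/11.
The value is 4·(9/11) + (14)·(2/11) = 64/11.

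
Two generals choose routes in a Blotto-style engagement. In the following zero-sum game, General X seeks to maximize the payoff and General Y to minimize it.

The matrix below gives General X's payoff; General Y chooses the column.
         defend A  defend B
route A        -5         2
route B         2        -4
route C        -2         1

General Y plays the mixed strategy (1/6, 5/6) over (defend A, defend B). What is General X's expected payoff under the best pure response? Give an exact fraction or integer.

route A: (-5)·(1/6) + (2)·(5/6) = 5/6.
route B: (2)·(1/6) + (-4)·(5/6) = -3.
route C: (-2)·(1/6) + (1)·(5/6) = 1/2.
The best pure response is route A with expected payoff 5/6.

5/6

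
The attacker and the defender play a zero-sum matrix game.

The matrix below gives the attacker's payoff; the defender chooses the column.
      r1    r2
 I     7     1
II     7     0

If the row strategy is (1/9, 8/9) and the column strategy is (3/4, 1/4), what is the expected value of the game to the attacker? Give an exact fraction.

Against (3/4, 1/4), each row's expected payoff is I: 11/2; II: 21/4.
Taking the (1/9, 8/9)-weighted average: (1/9)·(11/2) + (8/9)·(21/4) = 95/18.

95/18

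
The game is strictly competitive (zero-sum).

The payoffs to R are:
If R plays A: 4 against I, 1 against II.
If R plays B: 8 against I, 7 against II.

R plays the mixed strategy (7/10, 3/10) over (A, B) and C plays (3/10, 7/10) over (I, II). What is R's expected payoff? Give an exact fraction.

Against (3/10, 7/10), each row's expected payoff is A: 19/10; B: 73/10.
Taking the (7/10, 3/10)-weighted average: (7/10)·(19/10) + (3/10)·(73/10) = 88/25.

88/25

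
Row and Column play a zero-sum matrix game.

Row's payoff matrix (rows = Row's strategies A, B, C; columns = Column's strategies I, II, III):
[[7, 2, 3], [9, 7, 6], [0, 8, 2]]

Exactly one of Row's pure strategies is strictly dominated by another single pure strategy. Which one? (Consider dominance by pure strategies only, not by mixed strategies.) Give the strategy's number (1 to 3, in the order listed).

Compare A with B: 9 > 7, 7 > 2, 6 > 3.
So B strictly dominates A for Row; A is strictly dominated.

1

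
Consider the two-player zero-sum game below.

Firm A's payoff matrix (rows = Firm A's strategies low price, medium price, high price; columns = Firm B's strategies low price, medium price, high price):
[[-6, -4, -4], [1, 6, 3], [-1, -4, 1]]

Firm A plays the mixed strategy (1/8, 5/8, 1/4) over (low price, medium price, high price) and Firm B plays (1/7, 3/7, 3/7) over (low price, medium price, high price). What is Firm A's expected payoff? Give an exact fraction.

Against (1/7, 3/7, 3/7), each row's expected payoff is low price: -30/7; medium price: 4; high price: -10/7.
Taking the (1/8, 5/8, 1/4)-weighted average: (1/8)·(-30/7) + (5/8)·(4) + (1/4)·(-10/7) = 45/28.

45/28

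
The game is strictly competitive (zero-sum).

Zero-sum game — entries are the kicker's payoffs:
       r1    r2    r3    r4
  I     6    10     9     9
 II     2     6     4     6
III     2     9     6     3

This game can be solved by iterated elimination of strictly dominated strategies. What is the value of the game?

6

Column r4 is strictly dominated by r1 for the goalkeeper (6<9, 2<6, 2<3); eliminate r4.
Row III is strictly dominated by row I (6>2, 10>9, 9>6); eliminate III.
Row II is strictly dominated by row I (6>2, 10>6, 9>4); eliminate II.
Column r2 is strictly dominated by r1 for the goalkeeper (6<10); eliminate r2.
Column r3 is strictly dominated by r1 for the goalkeeper (6<9); eliminate r3.
Only (I, r1) remains, with payoff 6.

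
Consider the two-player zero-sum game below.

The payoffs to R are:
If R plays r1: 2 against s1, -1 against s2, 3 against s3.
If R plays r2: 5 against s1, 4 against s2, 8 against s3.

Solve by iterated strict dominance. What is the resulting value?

Column s1 is strictly dominated by s2 for C (-1<2, 4<5); eliminate s1.
Row r1 is strictly dominated by row r2 (4>-1, 8>3); eliminate r1.
Column s3 is strictly dominated by s2 for C (4<8); eliminate s3.
Only (r2, s2) remains, with payoff 4.

4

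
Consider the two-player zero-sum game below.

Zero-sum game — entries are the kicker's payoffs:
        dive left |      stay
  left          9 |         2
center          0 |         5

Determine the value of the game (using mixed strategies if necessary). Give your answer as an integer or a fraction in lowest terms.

15/4

Row minima are 2 and 0, so the kicker's maximin is 2; column maxima are 9 and 5, so the goalkeeper's minimax is 5. These differ, so the equilibrium is in mixed strategies.
Let the kicker play left with probability p. The goalkeeper is indifferent when 9p = 2p + 5(1−p), giving p = 5/12.
Let the goalkeeper play dive left with probability q. The kicker is indifferent when 9q + 2(1−q) = 5(1−q), giving q = 1/4.
The value is 9·(1/4) + (2)·(3/4) = 15/4.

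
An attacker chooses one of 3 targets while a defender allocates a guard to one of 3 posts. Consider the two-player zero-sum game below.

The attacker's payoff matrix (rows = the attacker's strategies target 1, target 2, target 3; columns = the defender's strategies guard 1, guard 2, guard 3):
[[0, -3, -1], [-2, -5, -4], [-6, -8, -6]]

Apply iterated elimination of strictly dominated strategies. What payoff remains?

-3

Row target 2 is strictly dominated by row target 1 (0>-2, -3>-5, -1>-4); eliminate target 2.
Column guard 1 is strictly dominated by guard 2 for the defender (-3<0, -8<-6); eliminate guard 1.
Row target 3 is strictly dominated by row target 1 (-3>-8, -1>-6); eliminate target 3.
Column guard 3 is strictly dominated by guard 2 for the defender (-3<-1); eliminate guard 3.
Only (target 1, guard 2) remains, with payoff -3.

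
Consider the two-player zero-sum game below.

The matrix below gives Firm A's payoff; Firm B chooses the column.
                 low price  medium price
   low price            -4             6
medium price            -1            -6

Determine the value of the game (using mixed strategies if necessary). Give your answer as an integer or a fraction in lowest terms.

-2

Row minima are -4 and -6, so Firm A's maximin is -4; column maxima are -1 and 6, so Firm B's minimax is -1. These differ, so the equilibrium is in mixed strategies.
Let Firm A play low price with probability p. Firm B is indifferent when −4p − (1−p) = 6p − 6(1−p), giving p = 1/3.
Let Firm B play low price with probability q. Firm A is indifferent when −4q + 6(1−q) = −q − 6(1−q), giving q = 4/5.
The value is -4·(4/5) + (6)·(1/5) = -2.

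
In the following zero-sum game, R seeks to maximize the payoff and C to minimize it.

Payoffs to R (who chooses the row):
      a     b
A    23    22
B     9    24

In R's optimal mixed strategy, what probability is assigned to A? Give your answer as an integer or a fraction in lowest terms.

Row minima are 22 and 9, so R's maximin is 22; column maxima are 23 and 24, so C's minimax is 23. These differ, so the equilibrium is in mixed strategies.
Let R play A with probability p. C is indifferent when 23p + 9(1−p) = 22p + 24(1−p), giving p = 15/16.

15/16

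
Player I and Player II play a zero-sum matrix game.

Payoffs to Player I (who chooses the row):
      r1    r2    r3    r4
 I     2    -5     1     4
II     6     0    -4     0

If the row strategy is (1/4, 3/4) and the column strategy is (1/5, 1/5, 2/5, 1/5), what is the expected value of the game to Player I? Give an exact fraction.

-3/20

Against (1/5, 1/5, 2/5, 1/5), each row's expected payoff is I: 3/5; II: -2/5.
Taking the (1/4, 3/4)-weighted average: (1/4)·(3/5) + (3/4)·(-2/5) = -3/20.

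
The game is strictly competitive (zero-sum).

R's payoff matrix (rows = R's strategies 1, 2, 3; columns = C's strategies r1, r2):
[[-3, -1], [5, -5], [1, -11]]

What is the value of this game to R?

Row 3 is strictly dominated by row 2, so R never plays it.
The remaining 2×2 game on (1, 2) × (r1, r2) has no saddle point. Let R play 1 with probability p; indifference gives −3p + 5(1−p) = −p − 5(1−p), so p = 5/6.
Similarly C's optimal q on r1 is 1/3, and the value is -3·(1/3) + (-1)·(2/3) = -5/3.

-5/3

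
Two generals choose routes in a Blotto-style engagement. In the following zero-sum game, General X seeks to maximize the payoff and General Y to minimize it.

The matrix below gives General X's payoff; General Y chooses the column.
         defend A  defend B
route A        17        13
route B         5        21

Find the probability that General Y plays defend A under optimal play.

2/5

Row minima are 13 and 5, so General X's maximin is 13; column maxima are 17 and 21, so General Y's minimax is 17. These differ, so the equilibrium is in mixed strategies.
Let General Y play defend A with probability q. General X is indifferent when 17q + 13(1−q) = 5q + 21(1−q), giving q = 2/5.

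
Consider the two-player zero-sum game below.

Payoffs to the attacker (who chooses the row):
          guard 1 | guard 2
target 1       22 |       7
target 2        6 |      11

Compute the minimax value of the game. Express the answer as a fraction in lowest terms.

10

Row minima are 7 and 6, so the attacker's maximin is 7; column maxima are 22 and 11, so the defender's minimax is 11. These differ, so the equilibrium is in mixed strategies.
Let the attacker play target 1 with probability p. The defender is indifferent when 22p + 6(1−p) = 7p + 11(1−p), giving p = 1/4.
Let the defender play guard 1 with probability q. The attacker is indifferent when 22q + 7(1−q) = 6q + 11(1−q), giving q = 1/5.
The value is 22·(1/5) + (7)·(4/5) = 10.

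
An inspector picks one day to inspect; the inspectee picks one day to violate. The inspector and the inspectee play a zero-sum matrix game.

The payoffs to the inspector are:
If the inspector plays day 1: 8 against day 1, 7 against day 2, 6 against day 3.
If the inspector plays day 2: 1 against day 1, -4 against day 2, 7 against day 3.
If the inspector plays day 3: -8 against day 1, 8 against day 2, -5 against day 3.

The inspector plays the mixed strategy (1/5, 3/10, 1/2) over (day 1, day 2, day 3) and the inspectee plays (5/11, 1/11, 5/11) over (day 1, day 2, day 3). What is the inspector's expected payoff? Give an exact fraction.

-23/110

Against (5/11, 1/11, 5/11), each row's expected payoff is day 1: 7; day 2: 36/11; day 3: -57/11.
Taking the (1/5, 3/10, 1/2)-weighted average: (1/5)·(7) + (3/10)·(36/11) + (1/2)·(-57/11) = -23/110.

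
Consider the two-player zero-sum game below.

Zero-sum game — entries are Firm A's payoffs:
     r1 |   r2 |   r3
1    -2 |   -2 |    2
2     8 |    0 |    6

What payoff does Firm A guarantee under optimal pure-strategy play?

0

Row minima: -2, 0 → Firm A's maximin is 0.
Column maxima: 8, 0, 6 → Firm B's minimax is 0.
They coincide at (2, r2), so the value is 0.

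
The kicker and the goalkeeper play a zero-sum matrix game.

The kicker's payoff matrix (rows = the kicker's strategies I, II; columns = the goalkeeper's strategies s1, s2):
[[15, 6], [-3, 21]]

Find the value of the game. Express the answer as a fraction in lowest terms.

111/11

Row minima are 6 and -3, so the kicker's maximin is 6; column maxima are 15 and 21, so the goalkeeper's minimax is 15. These differ, so the equilibrium is in mixed strategies.
Let the kicker play I with probability p. The goalkeeper is indifferent when 15p − 3(1−p) = 6p + 21(1−p), giving p = 8/11.
Let the goalkeeper play s1 with probability q. The kicker is indifferent when 15q + 6(1−q) = −3q + 21(1−q), giving q = 5/11.
The value is 15·(5/11) + (6)·(6/11) = 111/11.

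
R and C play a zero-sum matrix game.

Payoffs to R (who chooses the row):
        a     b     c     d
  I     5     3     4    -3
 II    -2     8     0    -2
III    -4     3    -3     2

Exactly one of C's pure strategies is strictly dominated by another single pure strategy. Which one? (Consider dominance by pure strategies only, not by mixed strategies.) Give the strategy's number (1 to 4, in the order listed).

2

C prefers columns that give R less. Compare b with d: -3 < 3, -2 < 8, 2 < 3.
So d strictly dominates b for C; b is strictly dominated.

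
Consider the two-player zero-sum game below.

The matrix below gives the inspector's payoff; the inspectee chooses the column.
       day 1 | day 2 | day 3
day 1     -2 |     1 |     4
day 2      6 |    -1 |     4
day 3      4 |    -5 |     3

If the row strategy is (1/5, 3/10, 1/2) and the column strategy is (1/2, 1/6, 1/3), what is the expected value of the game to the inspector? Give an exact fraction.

73/30

Against (1/2, 1/6, 1/3), each row's expected payoff is day 1: 1/2; day 2: 25/6; day 3: 13/6.
Taking the (1/5, 3/10, 1/2)-weighted average: (1/5)·(1/2) + (3/10)·(25/6) + (1/2)·(13/6) = 73/30.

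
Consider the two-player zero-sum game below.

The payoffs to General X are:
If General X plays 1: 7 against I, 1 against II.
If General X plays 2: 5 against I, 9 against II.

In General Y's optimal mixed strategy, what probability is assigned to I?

Row minima are 1 and 5, so General X's maximin is 5; column maxima are 7 and 9, so General Y's minimax is 7. These differ, so the equilibrium is in mixed strategies.
Let General Y play I with probability q. General X is indifferent when 7q + (1−q) = 5q + 9(1−q), giving q = 4/5.

4/5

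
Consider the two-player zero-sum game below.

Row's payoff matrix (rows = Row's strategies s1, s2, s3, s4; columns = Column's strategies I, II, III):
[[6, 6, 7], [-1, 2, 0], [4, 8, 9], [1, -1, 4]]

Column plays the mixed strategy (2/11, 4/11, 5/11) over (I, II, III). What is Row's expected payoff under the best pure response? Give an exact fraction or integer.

85/11

s1: (6)·(2/11) + (6)·(4/11) + (7)·(5/11) = 71/11.
s2: (-1)·(2/11) + (2)·(4/11) + (0)·(5/11) = 6/11.
s3: (4)·(2/11) + (8)·(4/11) + (9)·(5/11) = 85/11.
s4: (1)·(2/11) + (-1)·(4/11) + (4)·(5/11) = 18/11.
The best pure response is s3 with expected payoff 85/11.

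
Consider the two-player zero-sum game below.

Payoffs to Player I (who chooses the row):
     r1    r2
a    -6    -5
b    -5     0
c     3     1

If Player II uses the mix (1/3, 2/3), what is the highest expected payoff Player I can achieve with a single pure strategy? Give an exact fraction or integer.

a: (-6)·(1/3) + (-5)·(2/3) = -16/3.
b: (-5)·(1/3) + (0)·(2/3) = -5/3.
c: (3)·(1/3) + (1)·(2/3) = 5/3.
The best pure response is c with expected payoff 5/3.

5/3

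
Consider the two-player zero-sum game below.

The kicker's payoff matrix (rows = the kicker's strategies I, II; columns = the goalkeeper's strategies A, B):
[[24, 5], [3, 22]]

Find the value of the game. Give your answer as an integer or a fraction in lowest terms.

Row minima are 5 and 3, so the kicker's maximin is 5; column maxima are 24 and 22, so the goalkeeper's minimax is 22. These differ, so the equilibrium is in mixed strategies.
Let the kicker play I with probability p. The goalkeeper is indifferent when 24p + 3(1−p) = 5p + 22(1−p), giving p = 1/2.
Let the goalkeeper play A with probability q. The kicker is indifferent when 24q + 5(1−q) = 3q + 22(1−q), giving q = 17/38.
The value is 24·(17/38) + (5)·(21/38) = 27/2.

27/2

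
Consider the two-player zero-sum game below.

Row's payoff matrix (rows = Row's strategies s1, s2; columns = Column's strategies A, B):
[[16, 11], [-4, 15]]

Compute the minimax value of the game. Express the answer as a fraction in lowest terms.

Row minima are 11 and -4, so Row's maximin is 11; column maxima are 16 and 15, so Column's minimax is 15. These differ, so the equilibrium is in mixed strategies.
Let Row play s1 with probability p. Column is indifferent when 16p − 4(1−p) = 11p + 15(1−p), giving p = 19/24.
Let Column play A with probability q. Row is indifferent when 16q + 11(1−q) = −4q + 15(1−q), giving q = 1/6.
The value is 16·(1/6) + (11)·(5/6) = 71/6.

71/6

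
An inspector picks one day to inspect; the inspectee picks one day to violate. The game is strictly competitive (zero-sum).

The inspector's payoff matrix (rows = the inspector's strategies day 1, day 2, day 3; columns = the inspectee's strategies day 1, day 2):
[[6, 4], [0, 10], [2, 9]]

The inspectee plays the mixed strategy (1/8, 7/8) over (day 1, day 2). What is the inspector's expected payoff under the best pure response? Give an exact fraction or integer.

35/4

day 1: (6)·(1/8) + (4)·(7/8) = 17/4.
day 2: (0)·(1/8) + (10)·(7/8) = 35/4.
day 3: (2)·(1/8) + (9)·(7/8) = 65/8.
The best pure response is day 2 with expected payoff 35/4.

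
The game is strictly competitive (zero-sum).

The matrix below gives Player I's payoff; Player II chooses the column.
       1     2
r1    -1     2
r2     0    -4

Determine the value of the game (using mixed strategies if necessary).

Row minima are -1 and -4, so Player I's maximin is -1; column maxima are 0 and 2, so Player II's minimax is 0. These differ, so the equilibrium is in mixed strategies.
Let Player I play r1 with probability p. Player II is indifferent when −p = 2p − 4(1−p), giving p = 4/7.
Let Player II play 1 with probability q. Player I is indifferent when −q + 2(1−q) = −4(1−q), giving q = 6/7.
The value is -1·(6/7) + (2)·(1/7) = -4/7.

-4/7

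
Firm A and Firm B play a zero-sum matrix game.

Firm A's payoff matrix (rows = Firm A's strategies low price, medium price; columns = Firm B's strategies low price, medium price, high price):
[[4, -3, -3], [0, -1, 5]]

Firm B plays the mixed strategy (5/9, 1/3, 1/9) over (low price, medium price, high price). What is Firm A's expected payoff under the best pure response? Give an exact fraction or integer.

8/9

low price: (4)·(5/9) + (-3)·(1/3) + (-3)·(1/9) = 8/9.
medium price: (0)·(5/9) + (-1)·(1/3) + (5)·(1/9) = 2/9.
The best pure response is low price with expected payoff 8/9.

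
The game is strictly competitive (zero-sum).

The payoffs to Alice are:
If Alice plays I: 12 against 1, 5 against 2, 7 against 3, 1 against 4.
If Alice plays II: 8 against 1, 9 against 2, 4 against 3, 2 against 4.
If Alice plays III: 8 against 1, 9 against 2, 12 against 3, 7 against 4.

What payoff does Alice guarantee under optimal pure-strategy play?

7

Row minima: 1, 2, 7 → Alice's maximin is 7.
Column maxima: 12, 9, 12, 7 → Bob's minimax is 7.
They coincide at (III, 4), so the value is 7.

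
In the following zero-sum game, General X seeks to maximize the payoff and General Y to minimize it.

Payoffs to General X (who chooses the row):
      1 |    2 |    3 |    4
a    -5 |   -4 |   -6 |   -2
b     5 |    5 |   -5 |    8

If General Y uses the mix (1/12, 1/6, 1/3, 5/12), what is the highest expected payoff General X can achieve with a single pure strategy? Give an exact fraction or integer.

35/12

a: (-5)·(1/12) + (-4)·(1/6) + (-6)·(1/3) + (-2)·(5/12) = -47/12.
b: (5)·(1/12) + (5)·(1/6) + (-5)·(1/3) + (8)·(5/12) = 35/12.
The best pure response is b with expected payoff 35/12.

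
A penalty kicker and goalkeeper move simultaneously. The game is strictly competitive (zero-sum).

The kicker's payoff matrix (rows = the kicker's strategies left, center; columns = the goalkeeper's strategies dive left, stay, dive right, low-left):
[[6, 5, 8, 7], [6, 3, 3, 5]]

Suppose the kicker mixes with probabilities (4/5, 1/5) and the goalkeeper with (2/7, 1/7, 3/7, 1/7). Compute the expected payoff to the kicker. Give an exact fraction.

Against (2/7, 1/7, 3/7, 1/7), each row's expected payoff is left: 48/7; center: 29/7.
Taking the (4/5, 1/5)-weighted average: (4/5)·(48/7) + (1/5)·(29/7) = 221/35.

221/35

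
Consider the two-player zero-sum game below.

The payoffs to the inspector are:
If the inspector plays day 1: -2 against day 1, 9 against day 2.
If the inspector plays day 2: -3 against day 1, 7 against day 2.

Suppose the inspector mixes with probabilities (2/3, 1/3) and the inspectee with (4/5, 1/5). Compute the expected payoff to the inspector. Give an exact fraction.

Against (4/5, 1/5), each row's expected payoff is day 1: 1/5; day 2: -1.
Taking the (2/3, 1/3)-weighted average: (2/3)·(1/5) + (1/3)·(-1) = -1/5.

-1/5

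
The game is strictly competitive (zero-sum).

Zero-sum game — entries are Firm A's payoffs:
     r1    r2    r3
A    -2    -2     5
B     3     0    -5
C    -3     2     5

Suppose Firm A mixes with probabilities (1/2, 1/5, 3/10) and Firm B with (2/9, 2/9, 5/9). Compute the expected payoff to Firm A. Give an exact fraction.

Against (2/9, 2/9, 5/9), each row's expected payoff is A: 17/9; B: -19/9; C: 23/9.
Taking the (1/2, 1/5, 3/10)-weighted average: (1/2)·(17/9) + (1/5)·(-19/9) + (3/10)·(23/9) = 58/45.

58/45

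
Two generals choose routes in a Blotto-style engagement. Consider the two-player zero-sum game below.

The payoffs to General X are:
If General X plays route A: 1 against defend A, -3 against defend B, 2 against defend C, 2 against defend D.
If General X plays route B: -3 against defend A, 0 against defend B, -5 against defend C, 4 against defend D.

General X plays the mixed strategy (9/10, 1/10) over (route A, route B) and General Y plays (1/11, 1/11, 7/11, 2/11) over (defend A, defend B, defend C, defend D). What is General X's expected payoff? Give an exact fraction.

57/55

Against (1/11, 1/11, 7/11, 2/11), each row's expected payoff is route A: 16/11; route B: -30/11.
Taking the (9/10, 1/10)-weighted average: (9/10)·(16/11) + (1/10)·(-30/11) = 57/55.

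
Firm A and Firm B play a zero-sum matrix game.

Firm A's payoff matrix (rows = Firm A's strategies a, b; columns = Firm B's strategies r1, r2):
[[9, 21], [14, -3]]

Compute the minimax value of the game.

Row minima are 9 and -3, so Firm A's maximin is 9; column maxima are 14 and 21, so Firm B's minimax is 14. These differ, so the equilibrium is in mixed strategies.
Let Firm A play a with probability p. Firm B is indifferent when 9p + 14(1−p) = 21p − 3(1−p), giving p = 17/29.
Let Firm B play r1 with probability q. Firm A is indifferent when 9q + 21(1−q) = 14q − 3(1−q), giving q = 24/29.
The value is 9·(24/29) + (21)·(5/29) = 321/29.

321/29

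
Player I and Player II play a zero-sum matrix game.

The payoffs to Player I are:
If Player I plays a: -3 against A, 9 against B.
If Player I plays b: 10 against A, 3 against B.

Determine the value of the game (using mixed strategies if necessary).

99/19

Row minima are -3 and 3, so Player I's maximin is 3; column maxima are 10 and 9, so Player II's minimax is 9. These differ, so the equilibrium is in mixed strategies.
Let Player I play a with probability p. Player II is indifferent when −3p + 10(1−p) = 9p + 3(1−p), giving p = 7/19.
Let Player II play A with probability q. Player I is indifferent when −3q + 9(1−q) = 10q + 3(1−q), giving q = 6/19.
The value is -3·(6/19) + (9)·(13/19) = 99/19.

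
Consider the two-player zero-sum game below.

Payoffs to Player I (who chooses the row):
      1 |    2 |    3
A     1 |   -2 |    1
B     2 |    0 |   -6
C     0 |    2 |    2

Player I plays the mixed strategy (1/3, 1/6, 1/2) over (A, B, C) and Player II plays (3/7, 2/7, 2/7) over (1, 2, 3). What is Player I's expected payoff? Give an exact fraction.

10/21

Against (3/7, 2/7, 2/7), each row's expected payoff is A: 1/7; B: -6/7; C: 8/7.
Taking the (1/3, 1/6, 1/2)-weighted average: (1/3)·(1/7) + (1/6)·(-6/7) + (1/2)·(8/7) = 10/21.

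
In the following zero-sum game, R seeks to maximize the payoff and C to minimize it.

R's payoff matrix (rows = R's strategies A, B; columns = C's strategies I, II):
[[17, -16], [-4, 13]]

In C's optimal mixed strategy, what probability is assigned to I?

29/50

Row minima are -16 and -4, so R's maximin is -4; column maxima are 17 and 13, so C's minimax is 13. These differ, so the equilibrium is in mixed strategies.
Let C play I with probability q. R is indifferent when 17q − 16(1−q) = −4q + 13(1−q), giving q = 29/50.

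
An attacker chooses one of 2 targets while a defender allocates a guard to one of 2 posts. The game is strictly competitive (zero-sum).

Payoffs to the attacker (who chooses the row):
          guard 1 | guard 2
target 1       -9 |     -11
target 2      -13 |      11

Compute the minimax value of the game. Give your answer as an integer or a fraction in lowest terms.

-121/13

Row minima are -11 and -13, so the attacker's maximin is -11; column maxima are -9 and 11, so the defender's minimax is -9. These differ, so the equilibrium is in mixed strategies.
Let the attacker play target 1 with probability p. The defender is indifferent when −9p − 13(1−p) = −11p + 11(1−p), giving p = 12/13.
Let the defender play guard 1 with probability q. The attacker is indifferent when −9q − 11(1−q) = −13q + 11(1−q), giving q = 11/13.
The value is -9·(11/13) + (-11)·(2/13) = -121/13.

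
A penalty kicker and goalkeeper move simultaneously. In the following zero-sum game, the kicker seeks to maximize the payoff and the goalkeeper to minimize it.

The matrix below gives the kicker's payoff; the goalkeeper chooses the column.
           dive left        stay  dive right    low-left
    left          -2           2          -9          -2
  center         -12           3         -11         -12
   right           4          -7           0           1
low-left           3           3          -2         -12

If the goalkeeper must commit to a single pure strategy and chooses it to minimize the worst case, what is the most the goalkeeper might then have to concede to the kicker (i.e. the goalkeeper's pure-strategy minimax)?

The worst case (largest entry) in each column is dive left: 4, stay: 3, dive right: 0, low-left: 1.
The best (smallest) of these is 0.

0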